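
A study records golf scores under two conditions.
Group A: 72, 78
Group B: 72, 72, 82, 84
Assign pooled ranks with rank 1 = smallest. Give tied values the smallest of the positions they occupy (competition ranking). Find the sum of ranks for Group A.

Sorted (ascending): 72, 72, 72, 78, 82, 84
The 3 values of 72 occupy positions 1–3 → each gets rank 1.
Group A values → pooled ranks: 72→1, 78→4
Rank sum = 1 + 4 = 5

5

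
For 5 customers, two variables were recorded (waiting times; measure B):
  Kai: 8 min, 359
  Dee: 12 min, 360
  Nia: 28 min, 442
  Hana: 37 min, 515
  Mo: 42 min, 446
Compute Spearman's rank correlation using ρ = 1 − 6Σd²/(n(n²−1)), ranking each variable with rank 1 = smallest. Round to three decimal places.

0.900

Ranks of variable 1: 1, 2, 3, 4, 5
Ranks of variable 2: 1, 2, 3, 5, 4
d = r₁ − r₂: 0, 0, 0, -1, 1
d²: 0, 0, 0, 1, 1; Σd² = 2
ρ = 1 − 6·2/(5·24) = 1 − 12/120 = 0.900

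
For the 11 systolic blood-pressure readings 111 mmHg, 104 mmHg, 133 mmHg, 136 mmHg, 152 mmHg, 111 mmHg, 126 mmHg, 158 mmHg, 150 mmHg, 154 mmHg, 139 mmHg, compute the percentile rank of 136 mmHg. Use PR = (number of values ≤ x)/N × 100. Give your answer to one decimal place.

54.5

N = 11.
Strictly below 136: 5. Equal to 136: 1.
PR = 6/11 × 100 = 54.5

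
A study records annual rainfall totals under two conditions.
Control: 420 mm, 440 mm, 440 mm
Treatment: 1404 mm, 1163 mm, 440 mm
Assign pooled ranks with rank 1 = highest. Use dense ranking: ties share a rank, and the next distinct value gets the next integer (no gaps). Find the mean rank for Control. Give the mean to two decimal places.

Sorted (descending): 1404, 1163, 440, 440, 440, 420
The 3 values of 440 share dense rank 3.
Remaining distinct values take the next consecutive integers.
Control values → pooled ranks: 420→4, 440→3, 440→3
Mean rank = (4 + 3 + 3) / 3 = 3.33

3.33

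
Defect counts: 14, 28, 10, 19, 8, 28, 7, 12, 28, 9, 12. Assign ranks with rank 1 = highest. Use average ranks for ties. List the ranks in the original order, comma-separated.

5, 2, 8, 4, 10, 2, 11, 6.5, 2, 9, 6.5

Sorted (descending): 28, 28, 28, 19, 14, 12, 12, 10, 9, 8, 7
The 3 values of 28 occupy positions 1–3 → average rank 2.
The 2 values of 12 occupy positions 6–7 → average rank (6+7)/2 = 6.5.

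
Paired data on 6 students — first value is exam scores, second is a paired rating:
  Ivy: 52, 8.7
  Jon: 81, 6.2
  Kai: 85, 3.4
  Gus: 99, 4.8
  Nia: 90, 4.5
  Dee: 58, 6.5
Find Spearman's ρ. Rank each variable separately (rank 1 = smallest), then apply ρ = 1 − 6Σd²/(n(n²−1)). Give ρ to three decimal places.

-0.771

Ranks of variable 1: 1, 3, 4, 6, 5, 2
Ranks of variable 2: 6, 4, 1, 3, 2, 5
d = r₁ − r₂: -5, -1, 3, 3, 3, -3
d²: 25, 1, 9, 9, 9, 9; Σd² = 62
ρ = 1 − 6·62/(6·35) = 1 − 372/210 = -0.771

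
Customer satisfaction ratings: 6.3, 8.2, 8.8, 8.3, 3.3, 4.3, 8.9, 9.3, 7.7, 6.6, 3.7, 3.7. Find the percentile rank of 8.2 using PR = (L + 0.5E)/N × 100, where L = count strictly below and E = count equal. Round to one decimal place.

62.5

N = 12.
Strictly below 8.2: 7. Equal to 8.2: 1.
PR = (7 + 0.5·1)/12 × 100 = 62.5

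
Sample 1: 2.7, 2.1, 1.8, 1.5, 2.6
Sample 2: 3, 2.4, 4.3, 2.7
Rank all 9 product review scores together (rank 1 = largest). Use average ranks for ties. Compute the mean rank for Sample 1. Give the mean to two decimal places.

6.50

Sorted (descending): 4.3, 3, 2.7, 2.7, 2.6, 2.4, 2.1, 1.8, 1.5
The 2 values of 2.7 occupy positions 3–4 → average rank (3+4)/2 = 3.5.
Sample 1 values → pooled ranks: 2.7→3.5, 2.1→7, 1.8→8, 1.5→9, 2.6→5
Mean rank = (3.5 + 7 + 8 + 9 + 5) / 5 = 6.50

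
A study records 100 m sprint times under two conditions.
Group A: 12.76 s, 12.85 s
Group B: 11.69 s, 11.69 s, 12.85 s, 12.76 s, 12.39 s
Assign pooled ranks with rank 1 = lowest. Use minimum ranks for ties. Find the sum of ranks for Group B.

15

Sorted (ascending): 11.69, 11.69, 12.39, 12.76, 12.76, 12.85, 12.85
The 2 values of 11.69 occupy positions 1–2 → each gets rank 1.
The 2 values of 12.76 occupy positions 4–5 → each gets rank 4.
The 2 values of 12.85 occupy positions 6–7 → each gets rank 6.
Group B values → pooled ranks: 11.69→1, 11.69→1, 12.85→6, 12.76→4, 12.39→3
Rank sum = 1 + 1 + 6 + 4 + 3 = 15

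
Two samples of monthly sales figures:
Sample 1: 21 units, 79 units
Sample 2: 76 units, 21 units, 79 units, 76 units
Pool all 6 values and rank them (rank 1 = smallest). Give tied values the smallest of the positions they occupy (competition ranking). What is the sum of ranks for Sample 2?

12

Sorted (ascending): 21, 21, 76, 76, 79, 79
The 2 values of 21 occupy positions 1–2 → each gets rank 1.
The 2 values of 76 occupy positions 3–4 → each gets rank 3.
The 2 values of 79 occupy positions 5–6 → each gets rank 5.
Sample 2 values → pooled ranks: 76→3, 21→1, 79→5, 76→3
Rank sum = 3 + 1 + 5 + 3 = 12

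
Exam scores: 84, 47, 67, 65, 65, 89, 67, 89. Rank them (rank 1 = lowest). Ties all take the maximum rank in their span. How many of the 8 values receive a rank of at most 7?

Sorted (ascending): 47, 65, 65, 67, 67, 84, 89, 89
The 2 values of 65 occupy positions 2–3 → each gets rank 3.
The 2 values of 67 occupy positions 4–5 → each gets rank 5.
The 2 values of 89 occupy positions 7–8 → each gets rank 8.
Ranks ≤ 7: {1, 3, 3, 5, 5, 6} → 6 values.

6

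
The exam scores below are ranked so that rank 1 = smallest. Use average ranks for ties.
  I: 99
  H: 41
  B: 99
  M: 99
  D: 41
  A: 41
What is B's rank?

Sorted (ascending): 41, 41, 41, 99, 99, 99
The 3 values of 41 occupy positions 1–3 → average rank 2.
The 3 values of 99 occupy positions 4–6 → average rank 5.
B has value 99 → rank 5.

5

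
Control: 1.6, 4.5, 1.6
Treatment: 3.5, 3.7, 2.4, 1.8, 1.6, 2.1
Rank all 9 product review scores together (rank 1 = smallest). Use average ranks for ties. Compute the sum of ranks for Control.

13

Sorted (ascending): 1.6, 1.6, 1.6, 1.8, 2.1, 2.4, 3.5, 3.7, 4.5
The 3 values of 1.6 occupy positions 1–3 → average rank 2.
Control values → pooled ranks: 1.6→2, 4.5→9, 1.6→2
Rank sum = 2 + 9 + 2 = 13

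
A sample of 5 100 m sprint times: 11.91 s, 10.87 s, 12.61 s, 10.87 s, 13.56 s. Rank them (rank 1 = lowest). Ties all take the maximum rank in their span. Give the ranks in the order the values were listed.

Sorted (ascending): 10.87, 10.87, 11.91, 12.61, 13.56
The 2 values of 10.87 occupy positions 1–2 → each gets rank 2.

3, 2, 4, 2, 5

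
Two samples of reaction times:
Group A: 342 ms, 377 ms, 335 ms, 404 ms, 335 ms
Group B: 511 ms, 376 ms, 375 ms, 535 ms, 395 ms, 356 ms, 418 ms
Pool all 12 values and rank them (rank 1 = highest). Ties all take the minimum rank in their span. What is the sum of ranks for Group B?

35

Sorted (descending): 535, 511, 418, 404, 395, 377, 376, 375, 356, 342, 335, 335
The 2 values of 335 occupy positions 11–12 → each gets rank 11.
Group B values → pooled ranks: 511→2, 376→7, 375→8, 535→1, 395→5, 356→9, 418→3
Rank sum = 2 + 7 + 8 + 1 + 5 + 9 + 3 = 35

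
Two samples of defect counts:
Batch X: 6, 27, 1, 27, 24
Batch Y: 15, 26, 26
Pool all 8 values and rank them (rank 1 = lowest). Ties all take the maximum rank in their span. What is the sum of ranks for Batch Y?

15

Sorted (ascending): 1, 6, 15, 24, 26, 26, 27, 27
The 2 values of 26 occupy positions 5–6 → each gets rank 6.
The 2 values of 27 occupy positions 7–8 → each gets rank 8.
Batch Y values → pooled ranks: 15→3, 26→6, 26→6
Rank sum = 3 + 6 + 6 = 15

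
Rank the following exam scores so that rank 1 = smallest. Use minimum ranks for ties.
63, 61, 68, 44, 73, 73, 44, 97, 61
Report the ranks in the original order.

Sorted (ascending): 44, 44, 61, 61, 63, 68, 73, 73, 97
The 2 values of 44 occupy positions 1–2 → each gets rank 1.
The 2 values of 61 occupy positions 3–4 → each gets rank 3.
The 2 values of 73 occupy positions 7–8 → each gets rank 7.

5, 3, 6, 1, 7, 7, 1, 9, 3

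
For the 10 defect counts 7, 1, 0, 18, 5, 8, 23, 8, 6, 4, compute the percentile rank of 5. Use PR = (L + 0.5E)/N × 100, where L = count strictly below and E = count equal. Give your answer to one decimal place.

N = 10.
Strictly below 5: 3. Equal to 5: 1.
PR = (3 + 0.5·1)/10 × 100 = 35.0

35.0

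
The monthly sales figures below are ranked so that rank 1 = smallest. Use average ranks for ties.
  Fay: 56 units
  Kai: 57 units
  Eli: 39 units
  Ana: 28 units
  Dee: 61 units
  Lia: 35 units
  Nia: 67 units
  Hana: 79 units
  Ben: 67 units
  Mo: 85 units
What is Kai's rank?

5

Sorted (ascending): 28, 35, 39, 56, 57, 61, 67, 67, 79, 85
The 2 values of 67 occupy positions 7–8 → average rank (7+8)/2 = 7.5.
Kai has value 57 units → rank 5.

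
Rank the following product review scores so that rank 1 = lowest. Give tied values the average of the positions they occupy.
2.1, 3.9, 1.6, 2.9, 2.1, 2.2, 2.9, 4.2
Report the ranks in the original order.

2.5, 7, 1, 5.5, 2.5, 4, 5.5, 8

Sorted (ascending): 1.6, 2.1, 2.1, 2.2, 2.9, 2.9, 3.9, 4.2
The 2 values of 2.1 occupy positions 2–3 → average rank (2+3)/2 = 2.5.
The 2 values of 2.9 occupy positions 5–6 → average rank (5+6)/2 = 5.5.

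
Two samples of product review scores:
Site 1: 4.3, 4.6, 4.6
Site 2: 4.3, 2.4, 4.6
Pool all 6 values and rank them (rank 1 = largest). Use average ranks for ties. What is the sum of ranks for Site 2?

Sorted (descending): 4.6, 4.6, 4.6, 4.3, 4.3, 2.4
The 3 values of 4.6 occupy positions 1–3 → average rank 2.
The 2 values of 4.3 occupy positions 4–5 → average rank (4+5)/2 = 4.5.
Site 2 values → pooled ranks: 4.3→4.5, 2.4→6, 4.6→2
Rank sum = 4.5 + 6 + 2 = 12.5

12.5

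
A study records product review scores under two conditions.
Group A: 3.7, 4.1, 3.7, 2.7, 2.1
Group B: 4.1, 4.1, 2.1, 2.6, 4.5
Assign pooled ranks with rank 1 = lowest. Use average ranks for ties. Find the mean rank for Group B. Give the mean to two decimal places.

Sorted (ascending): 2.1, 2.1, 2.6, 2.7, 3.7, 3.7, 4.1, 4.1, 4.1, 4.5
The 2 values of 2.1 occupy positions 1–2 → average rank (1+2)/2 = 1.5.
The 2 values of 3.7 occupy positions 5–6 → average rank (5+6)/2 = 5.5.
The 3 values of 4.1 occupy positions 7–9 → average rank 8.
Group B values → pooled ranks: 4.1→8, 4.1→8, 2.1→1.5, 2.6→3, 4.5→10
Mean rank = (8 + 8 + 1.5 + 3 + 10) / 5 = 6.10

6.10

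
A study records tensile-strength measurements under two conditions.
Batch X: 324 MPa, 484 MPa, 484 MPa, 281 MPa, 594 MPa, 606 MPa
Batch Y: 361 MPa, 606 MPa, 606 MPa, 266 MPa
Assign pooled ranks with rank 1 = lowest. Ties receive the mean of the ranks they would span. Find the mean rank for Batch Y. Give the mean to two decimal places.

5.75

Sorted (ascending): 266, 281, 324, 361, 484, 484, 594, 606, 606, 606
The 2 values of 484 occupy positions 5–6 → average rank (5+6)/2 = 5.5.
The 3 values of 606 occupy positions 8–10 → average rank 9.
Batch Y values → pooled ranks: 361→4, 606→9, 606→9, 266→1
Mean rank = (4 + 9 + 9 + 1) / 4 = 5.75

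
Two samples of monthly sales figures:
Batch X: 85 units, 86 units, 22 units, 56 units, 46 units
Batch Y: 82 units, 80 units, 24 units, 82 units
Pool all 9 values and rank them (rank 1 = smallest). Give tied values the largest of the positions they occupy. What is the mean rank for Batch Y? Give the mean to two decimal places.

Sorted (ascending): 22, 24, 46, 56, 80, 82, 82, 85, 86
The 2 values of 82 occupy positions 6–7 → each gets rank 7.
Batch Y values → pooled ranks: 82→7, 80→5, 24→2, 82→7
Mean rank = (7 + 5 + 2 + 7) / 4 = 5.25

5.25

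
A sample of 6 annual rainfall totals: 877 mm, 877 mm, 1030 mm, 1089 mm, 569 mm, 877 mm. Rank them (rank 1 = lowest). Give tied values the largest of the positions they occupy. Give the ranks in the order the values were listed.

4, 4, 5, 6, 1, 4

Sorted (ascending): 569, 877, 877, 877, 1030, 1089
The 3 values of 877 occupy positions 2–4 → each gets rank 4.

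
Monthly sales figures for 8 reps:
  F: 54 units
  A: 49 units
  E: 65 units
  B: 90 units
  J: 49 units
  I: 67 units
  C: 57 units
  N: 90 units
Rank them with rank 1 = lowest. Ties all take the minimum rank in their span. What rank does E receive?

Sorted (ascending): 49, 49, 54, 57, 65, 67, 90, 90
The 2 values of 49 occupy positions 1–2 → each gets rank 1.
The 2 values of 90 occupy positions 7–8 → each gets rank 7.
E has value 65 units → rank 5.

5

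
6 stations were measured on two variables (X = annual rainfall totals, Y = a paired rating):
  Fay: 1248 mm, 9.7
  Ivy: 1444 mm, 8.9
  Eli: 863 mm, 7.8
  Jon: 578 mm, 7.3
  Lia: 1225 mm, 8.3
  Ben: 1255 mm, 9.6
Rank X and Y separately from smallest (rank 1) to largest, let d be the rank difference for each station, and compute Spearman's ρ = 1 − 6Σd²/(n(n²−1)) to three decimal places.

Ranks of variable 1: 4, 6, 2, 1, 3, 5
Ranks of variable 2: 6, 4, 2, 1, 3, 5
d = r₁ − r₂: -2, 2, 0, 0, 0, 0
d²: 4, 4, 0, 0, 0, 0; Σd² = 8
ρ = 1 − 6·8/(6·35) = 1 − 48/210 = 0.771

0.771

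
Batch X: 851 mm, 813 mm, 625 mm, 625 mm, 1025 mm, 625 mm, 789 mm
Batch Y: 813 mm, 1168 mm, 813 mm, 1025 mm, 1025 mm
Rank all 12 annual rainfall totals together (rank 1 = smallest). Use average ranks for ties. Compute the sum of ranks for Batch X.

Sorted (ascending): 625, 625, 625, 789, 813, 813, 813, 851, 1025, 1025, 1025, 1168
The 3 values of 625 occupy positions 1–3 → average rank 2.
The 3 values of 813 occupy positions 5–7 → average rank 6.
The 3 values of 1025 occupy positions 9–11 → average rank 10.
Batch X values → pooled ranks: 851→8, 813→6, 625→2, 625→2, 1025→10, 625→2, 789→4
Rank sum = 8 + 6 + 2 + 2 + 10 + 2 + 4 = 34

34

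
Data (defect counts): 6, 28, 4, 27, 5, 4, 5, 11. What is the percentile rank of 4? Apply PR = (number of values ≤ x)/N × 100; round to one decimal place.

25.0

N = 8.
Strictly below 4: 0. Equal to 4: 2.
PR = 2/8 × 100 = 25.0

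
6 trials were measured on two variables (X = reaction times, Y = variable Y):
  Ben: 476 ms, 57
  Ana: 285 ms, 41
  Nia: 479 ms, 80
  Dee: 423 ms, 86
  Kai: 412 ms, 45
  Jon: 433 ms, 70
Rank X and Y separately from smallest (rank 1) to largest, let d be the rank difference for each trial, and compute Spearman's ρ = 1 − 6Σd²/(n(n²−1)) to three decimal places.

Ranks of variable 1: 5, 1, 6, 3, 2, 4
Ranks of variable 2: 3, 1, 5, 6, 2, 4
d = r₁ − r₂: 2, 0, 1, -3, 0, 0
d²: 4, 0, 1, 9, 0, 0; Σd² = 14
ρ = 1 − 6·14/(6·35) = 1 − 84/210 = 0.600

0.600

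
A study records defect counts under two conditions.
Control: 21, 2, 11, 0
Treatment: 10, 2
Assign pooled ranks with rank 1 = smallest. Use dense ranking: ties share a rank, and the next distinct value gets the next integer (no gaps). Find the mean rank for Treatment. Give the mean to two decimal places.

2.50

Sorted (ascending): 0, 2, 2, 10, 11, 21
The 2 values of 2 share dense rank 2.
Remaining distinct values take the next consecutive integers.
Treatment values → pooled ranks: 10→3, 2→2
Mean rank = (3 + 2) / 2 = 2.50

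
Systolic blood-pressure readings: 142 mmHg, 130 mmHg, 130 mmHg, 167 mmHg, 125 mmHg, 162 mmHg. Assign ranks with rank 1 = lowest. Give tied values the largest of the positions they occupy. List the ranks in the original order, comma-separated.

Sorted (ascending): 125, 130, 130, 142, 162, 167
The 2 values of 130 occupy positions 2–3 → each gets rank 3.

4, 3, 3, 6, 1, 5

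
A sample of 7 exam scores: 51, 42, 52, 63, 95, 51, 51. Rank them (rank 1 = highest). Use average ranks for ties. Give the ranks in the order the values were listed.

Sorted (descending): 95, 63, 52, 51, 51, 51, 42
The 3 values of 51 occupy positions 4–6 → average rank 5.

5, 7, 3, 2, 1, 5, 5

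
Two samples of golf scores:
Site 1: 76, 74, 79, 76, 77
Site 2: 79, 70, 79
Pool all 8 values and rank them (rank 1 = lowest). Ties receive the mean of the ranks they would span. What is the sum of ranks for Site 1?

21

Sorted (ascending): 70, 74, 76, 76, 77, 79, 79, 79
The 2 values of 76 occupy positions 3–4 → average rank (3+4)/2 = 3.5.
The 3 values of 79 occupy positions 6–8 → average rank 7.
Site 1 values → pooled ranks: 76→3.5, 74→2, 79→7, 76→3.5, 77→5
Rank sum = 3.5 + 2 + 7 + 3.5 + 5 = 21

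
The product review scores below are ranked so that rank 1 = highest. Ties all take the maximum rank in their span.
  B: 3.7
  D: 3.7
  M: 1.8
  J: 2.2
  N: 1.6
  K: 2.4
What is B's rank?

2

Sorted (descending): 3.7, 3.7, 2.4, 2.2, 1.8, 1.6
The 2 values of 3.7 occupy positions 1–2 → each gets rank 2.
B has value 3.7 → rank 2.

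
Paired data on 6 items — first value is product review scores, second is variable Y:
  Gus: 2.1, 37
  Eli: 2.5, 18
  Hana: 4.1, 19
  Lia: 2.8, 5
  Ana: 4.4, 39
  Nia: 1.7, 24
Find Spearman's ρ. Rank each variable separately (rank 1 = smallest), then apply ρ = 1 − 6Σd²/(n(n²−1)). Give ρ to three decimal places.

Ranks of variable 1: 2, 3, 5, 4, 6, 1
Ranks of variable 2: 5, 2, 3, 1, 6, 4
d = r₁ − r₂: -3, 1, 2, 3, 0, -3
d²: 9, 1, 4, 9, 0, 9; Σd² = 32
ρ = 1 − 6·32/(6·35) = 1 − 192/210 = 0.086

0.086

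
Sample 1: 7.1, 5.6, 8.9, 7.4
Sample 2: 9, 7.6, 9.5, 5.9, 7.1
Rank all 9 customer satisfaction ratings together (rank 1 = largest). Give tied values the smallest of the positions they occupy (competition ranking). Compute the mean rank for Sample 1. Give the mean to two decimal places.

5.75

Sorted (descending): 9.5, 9, 8.9, 7.6, 7.4, 7.1, 7.1, 5.9, 5.6
The 2 values of 7.1 occupy positions 6–7 → each gets rank 6.
Sample 1 values → pooled ranks: 7.1→6, 5.6→9, 8.9→3, 7.4→5
Mean rank = (6 + 9 + 3 + 5) / 4 = 5.75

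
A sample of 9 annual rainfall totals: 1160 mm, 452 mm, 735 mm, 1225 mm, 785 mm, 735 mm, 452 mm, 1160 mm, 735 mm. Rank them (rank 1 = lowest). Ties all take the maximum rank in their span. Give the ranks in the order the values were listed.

Sorted (ascending): 452, 452, 735, 735, 735, 785, 1160, 1160, 1225
The 2 values of 452 occupy positions 1–2 → each gets rank 2.
The 3 values of 735 occupy positions 3–5 → each gets rank 5.
The 2 values of 1160 occupy positions 7–8 → each gets rank 8.

8, 2, 5, 9, 6, 5, 2, 8, 5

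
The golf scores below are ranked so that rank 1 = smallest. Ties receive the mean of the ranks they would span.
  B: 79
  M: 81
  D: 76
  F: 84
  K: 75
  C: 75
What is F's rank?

Sorted (ascending): 75, 75, 76, 79, 81, 84
The 2 values of 75 occupy positions 1–2 → average rank (1+2)/2 = 1.5.
F has value 84 → rank 6.

6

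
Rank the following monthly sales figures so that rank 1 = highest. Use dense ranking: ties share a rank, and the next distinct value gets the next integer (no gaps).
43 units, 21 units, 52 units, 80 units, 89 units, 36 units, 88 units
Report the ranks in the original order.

Sorted (descending): 89, 88, 80, 52, 43, 36, 21
No ties — each value takes its position as its rank.

5, 7, 4, 3, 1, 6, 2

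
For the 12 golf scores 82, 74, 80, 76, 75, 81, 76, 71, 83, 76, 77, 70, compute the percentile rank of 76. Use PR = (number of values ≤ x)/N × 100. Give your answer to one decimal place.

58.3

N = 12.
Strictly below 76: 4. Equal to 76: 3.
PR = 7/12 × 100 = 58.3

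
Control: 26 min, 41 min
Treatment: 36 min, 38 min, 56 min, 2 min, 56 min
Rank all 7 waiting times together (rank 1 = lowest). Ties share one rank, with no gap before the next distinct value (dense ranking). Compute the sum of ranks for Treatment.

Sorted (ascending): 2, 26, 36, 38, 41, 56, 56
The 2 values of 56 share dense rank 6.
Remaining distinct values take the next consecutive integers.
Treatment values → pooled ranks: 36→3, 38→4, 56→6, 2→1, 56→6
Rank sum = 3 + 4 + 6 + 1 + 6 = 20

20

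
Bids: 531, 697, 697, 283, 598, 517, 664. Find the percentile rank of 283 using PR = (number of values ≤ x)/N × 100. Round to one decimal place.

N = 7.
Strictly below 283: 0. Equal to 283: 1.
PR = 1/7 × 100 = 14.3

14.3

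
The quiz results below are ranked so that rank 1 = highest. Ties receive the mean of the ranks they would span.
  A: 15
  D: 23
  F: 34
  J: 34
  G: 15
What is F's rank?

1.5

Sorted (descending): 34, 34, 23, 15, 15
The 2 values of 34 occupy positions 1–2 → average rank (1+2)/2 = 1.5.
The 2 values of 15 occupy positions 4–5 → average rank (4+5)/2 = 4.5.
F has value 34 → rank 1.5.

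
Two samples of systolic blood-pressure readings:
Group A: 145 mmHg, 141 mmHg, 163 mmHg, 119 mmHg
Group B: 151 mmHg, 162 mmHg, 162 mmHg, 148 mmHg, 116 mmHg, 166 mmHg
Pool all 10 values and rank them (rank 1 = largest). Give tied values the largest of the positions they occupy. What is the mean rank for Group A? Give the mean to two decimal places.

Sorted (descending): 166, 163, 162, 162, 151, 148, 145, 141, 119, 116
The 2 values of 162 occupy positions 3–4 → each gets rank 4.
Group A values → pooled ranks: 145→7, 141→8, 163→2, 119→9
Mean rank = (7 + 8 + 2 + 9) / 4 = 6.50

6.50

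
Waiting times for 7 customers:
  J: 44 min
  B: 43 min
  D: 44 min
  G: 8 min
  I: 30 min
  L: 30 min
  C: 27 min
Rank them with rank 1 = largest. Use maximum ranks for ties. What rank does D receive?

Sorted (descending): 44, 44, 43, 30, 30, 27, 8
The 2 values of 44 occupy positions 1–2 → each gets rank 2.
The 2 values of 30 occupy positions 4–5 → each gets rank 5.
D has value 44 min → rank 2.

2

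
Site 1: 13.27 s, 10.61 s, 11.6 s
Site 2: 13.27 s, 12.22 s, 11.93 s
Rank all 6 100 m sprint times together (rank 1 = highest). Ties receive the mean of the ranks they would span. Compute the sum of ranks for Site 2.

8.5

Sorted (descending): 13.27, 13.27, 12.22, 11.93, 11.6, 10.61
The 2 values of 13.27 occupy positions 1–2 → average rank (1+2)/2 = 1.5.
Site 2 values → pooled ranks: 13.27→1.5, 12.22→3, 11.93→4
Rank sum = 1.5 + 3 + 4 = 8.5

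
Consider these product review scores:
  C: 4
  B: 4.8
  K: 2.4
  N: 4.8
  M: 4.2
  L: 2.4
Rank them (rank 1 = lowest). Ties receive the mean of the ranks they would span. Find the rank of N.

5.5

Sorted (ascending): 2.4, 2.4, 4, 4.2, 4.8, 4.8
The 2 values of 2.4 occupy positions 1–2 → average rank (1+2)/2 = 1.5.
The 2 values of 4.8 occupy positions 5–6 → average rank (5+6)/2 = 5.5.
N has value 4.8 → rank 5.5.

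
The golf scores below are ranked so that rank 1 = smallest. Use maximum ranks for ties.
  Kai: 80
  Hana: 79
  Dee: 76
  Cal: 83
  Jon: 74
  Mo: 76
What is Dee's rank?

Sorted (ascending): 74, 76, 76, 79, 80, 83
The 2 values of 76 occupy positions 2–3 → each gets rank 3.
Dee has value 76 → rank 3.

3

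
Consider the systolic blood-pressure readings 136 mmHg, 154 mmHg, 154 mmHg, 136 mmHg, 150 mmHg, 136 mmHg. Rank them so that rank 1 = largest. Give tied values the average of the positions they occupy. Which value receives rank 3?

150

Sorted (descending): 154, 154, 150, 136, 136, 136
The 2 values of 154 occupy positions 1–2 → average rank (1+2)/2 = 1.5.
The 3 values of 136 occupy positions 4–6 → average rank 5.
Rank 3 → value 150.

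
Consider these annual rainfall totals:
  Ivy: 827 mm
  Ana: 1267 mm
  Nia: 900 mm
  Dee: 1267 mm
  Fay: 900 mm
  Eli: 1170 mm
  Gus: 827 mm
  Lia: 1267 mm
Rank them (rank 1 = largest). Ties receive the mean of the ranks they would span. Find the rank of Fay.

5.5

Sorted (descending): 1267, 1267, 1267, 1170, 900, 900, 827, 827
The 3 values of 1267 occupy positions 1–3 → average rank 2.
The 2 values of 900 occupy positions 5–6 → average rank (5+6)/2 = 5.5.
The 2 values of 827 occupy positions 7–8 → average rank (7+8)/2 = 7.5.
Fay has value 900 mm → rank 5.5.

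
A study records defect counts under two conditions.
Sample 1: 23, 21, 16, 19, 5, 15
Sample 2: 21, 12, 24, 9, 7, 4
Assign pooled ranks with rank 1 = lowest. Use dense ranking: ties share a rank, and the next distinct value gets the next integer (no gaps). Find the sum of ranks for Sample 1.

42

Sorted (ascending): 4, 5, 7, 9, 12, 15, 16, 19, 21, 21, 23, 24
The 2 values of 21 share dense rank 9.
Remaining distinct values take the next consecutive integers.
Sample 1 values → pooled ranks: 23→10, 21→9, 16→7, 19→8, 5→2, 15→6
Rank sum = 10 + 9 + 7 + 8 + 2 + 6 = 42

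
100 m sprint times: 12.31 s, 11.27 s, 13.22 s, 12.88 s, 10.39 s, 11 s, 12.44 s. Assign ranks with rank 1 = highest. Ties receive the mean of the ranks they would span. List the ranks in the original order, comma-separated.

4, 5, 1, 2, 7, 6, 3

Sorted (descending): 13.22, 12.88, 12.44, 12.31, 11.27, 11, 10.39
No ties — each value takes its position as its rank.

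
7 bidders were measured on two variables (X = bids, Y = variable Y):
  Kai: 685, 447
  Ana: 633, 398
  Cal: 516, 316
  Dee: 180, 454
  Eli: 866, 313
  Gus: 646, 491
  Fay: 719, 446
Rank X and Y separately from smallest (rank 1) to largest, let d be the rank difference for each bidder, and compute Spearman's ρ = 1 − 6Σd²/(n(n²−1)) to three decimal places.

-0.321

Ranks of variable 1: 5, 3, 2, 1, 7, 4, 6
Ranks of variable 2: 5, 3, 2, 6, 1, 7, 4
d = r₁ − r₂: 0, 0, 0, -5, 6, -3, 2
d²: 0, 0, 0, 25, 36, 9, 4; Σd² = 74
ρ = 1 − 6·74/(7·48) = 1 − 444/336 = -0.321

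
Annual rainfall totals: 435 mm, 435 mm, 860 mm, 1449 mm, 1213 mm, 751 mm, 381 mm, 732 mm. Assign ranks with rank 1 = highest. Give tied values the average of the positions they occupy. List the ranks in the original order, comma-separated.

Sorted (descending): 1449, 1213, 860, 751, 732, 435, 435, 381
The 2 values of 435 occupy positions 6–7 → average rank (6+7)/2 = 6.5.

6.5, 6.5, 3, 1, 2, 4, 8, 5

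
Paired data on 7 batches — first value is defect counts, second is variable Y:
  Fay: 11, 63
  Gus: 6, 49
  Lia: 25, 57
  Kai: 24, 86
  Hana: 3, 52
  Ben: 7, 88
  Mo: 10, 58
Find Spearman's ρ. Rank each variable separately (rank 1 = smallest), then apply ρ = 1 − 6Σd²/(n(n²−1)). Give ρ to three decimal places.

Ranks of variable 1: 5, 2, 7, 6, 1, 3, 4
Ranks of variable 2: 5, 1, 3, 6, 2, 7, 4
d = r₁ − r₂: 0, 1, 4, 0, -1, -4, 0
d²: 0, 1, 16, 0, 1, 16, 0; Σd² = 34
ρ = 1 − 6·34/(7·48) = 1 − 204/336 = 0.393

0.393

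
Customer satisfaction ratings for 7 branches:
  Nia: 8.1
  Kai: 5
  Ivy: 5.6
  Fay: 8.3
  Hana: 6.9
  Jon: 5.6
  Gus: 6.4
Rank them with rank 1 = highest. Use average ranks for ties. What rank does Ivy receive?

5.5

Sorted (descending): 8.3, 8.1, 6.9, 6.4, 5.6, 5.6, 5
The 2 values of 5.6 occupy positions 5–6 → average rank (5+6)/2 = 5.5.
Ivy has value 5.6 → rank 5.5.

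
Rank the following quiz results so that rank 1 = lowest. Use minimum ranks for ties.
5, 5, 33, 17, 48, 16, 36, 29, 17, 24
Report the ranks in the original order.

1, 1, 8, 4, 10, 3, 9, 7, 4, 6

Sorted (ascending): 5, 5, 16, 17, 17, 24, 29, 33, 36, 48
The 2 values of 5 occupy positions 1–2 → each gets rank 1.
The 2 values of 17 occupy positions 4–5 → each gets rank 4.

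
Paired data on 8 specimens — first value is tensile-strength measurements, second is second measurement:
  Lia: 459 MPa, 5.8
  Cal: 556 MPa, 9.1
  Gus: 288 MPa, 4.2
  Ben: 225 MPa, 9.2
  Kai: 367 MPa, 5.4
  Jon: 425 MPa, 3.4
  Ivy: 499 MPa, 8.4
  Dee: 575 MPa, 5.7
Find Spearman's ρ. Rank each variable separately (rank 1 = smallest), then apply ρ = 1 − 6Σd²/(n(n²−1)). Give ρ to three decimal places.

0.119

Ranks of variable 1: 5, 7, 2, 1, 3, 4, 6, 8
Ranks of variable 2: 5, 7, 2, 8, 3, 1, 6, 4
d = r₁ − r₂: 0, 0, 0, -7, 0, 3, 0, 4
d²: 0, 0, 0, 49, 0, 9, 0, 16; Σd² = 74
ρ = 1 − 6·74/(8·63) = 1 − 444/504 = 0.119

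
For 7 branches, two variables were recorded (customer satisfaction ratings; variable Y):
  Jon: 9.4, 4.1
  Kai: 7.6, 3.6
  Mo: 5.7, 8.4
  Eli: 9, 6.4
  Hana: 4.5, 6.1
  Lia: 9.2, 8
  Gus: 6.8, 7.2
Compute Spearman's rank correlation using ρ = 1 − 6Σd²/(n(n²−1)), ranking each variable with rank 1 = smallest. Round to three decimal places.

-0.214

Ranks of variable 1: 7, 4, 2, 5, 1, 6, 3
Ranks of variable 2: 2, 1, 7, 4, 3, 6, 5
d = r₁ − r₂: 5, 3, -5, 1, -2, 0, -2
d²: 25, 9, 25, 1, 4, 0, 4; Σd² = 68
ρ = 1 − 6·68/(7·48) = 1 − 408/336 = -0.214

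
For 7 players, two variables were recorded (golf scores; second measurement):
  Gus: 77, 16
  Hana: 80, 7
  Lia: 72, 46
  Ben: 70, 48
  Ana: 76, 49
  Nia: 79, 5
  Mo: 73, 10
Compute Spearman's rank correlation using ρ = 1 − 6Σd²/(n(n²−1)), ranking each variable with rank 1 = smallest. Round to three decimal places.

-0.679

Ranks of variable 1: 5, 7, 2, 1, 4, 6, 3
Ranks of variable 2: 4, 2, 5, 6, 7, 1, 3
d = r₁ − r₂: 1, 5, -3, -5, -3, 5, 0
d²: 1, 25, 9, 25, 9, 25, 0; Σd² = 94
ρ = 1 − 6·94/(7·48) = 1 − 564/336 = -0.679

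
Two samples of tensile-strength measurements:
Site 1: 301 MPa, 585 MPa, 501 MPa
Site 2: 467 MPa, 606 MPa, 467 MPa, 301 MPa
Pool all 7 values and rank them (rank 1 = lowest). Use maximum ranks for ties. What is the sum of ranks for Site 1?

13

Sorted (ascending): 301, 301, 467, 467, 501, 585, 606
The 2 values of 301 occupy positions 1–2 → each gets rank 2.
The 2 values of 467 occupy positions 3–4 → each gets rank 4.
Site 1 values → pooled ranks: 301→2, 585→6, 501→5
Rank sum = 2 + 6 + 5 = 13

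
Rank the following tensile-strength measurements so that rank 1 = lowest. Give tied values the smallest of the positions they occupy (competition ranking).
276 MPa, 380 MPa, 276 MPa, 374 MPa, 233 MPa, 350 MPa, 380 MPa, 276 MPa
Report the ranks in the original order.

2, 7, 2, 6, 1, 5, 7, 2

Sorted (ascending): 233, 276, 276, 276, 350, 374, 380, 380
The 3 values of 276 occupy positions 2–4 → each gets rank 2.
The 2 values of 380 occupy positions 7–8 → each gets rank 7.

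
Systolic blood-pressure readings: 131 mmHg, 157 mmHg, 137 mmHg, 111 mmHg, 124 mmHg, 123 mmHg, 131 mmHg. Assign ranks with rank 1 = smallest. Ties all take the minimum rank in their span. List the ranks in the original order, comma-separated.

4, 7, 6, 1, 3, 2, 4

Sorted (ascending): 111, 123, 124, 131, 131, 137, 157
The 2 values of 131 occupy positions 4–5 → each gets rank 4.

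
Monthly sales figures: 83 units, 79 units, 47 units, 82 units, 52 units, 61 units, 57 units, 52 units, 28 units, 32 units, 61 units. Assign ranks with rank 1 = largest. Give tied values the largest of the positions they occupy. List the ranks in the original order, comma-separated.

Sorted (descending): 83, 82, 79, 61, 61, 57, 52, 52, 47, 32, 28
The 2 values of 61 occupy positions 4–5 → each gets rank 5.
The 2 values of 52 occupy positions 7–8 → each gets rank 8.

1, 3, 9, 2, 8, 5, 6, 8, 11, 10, 5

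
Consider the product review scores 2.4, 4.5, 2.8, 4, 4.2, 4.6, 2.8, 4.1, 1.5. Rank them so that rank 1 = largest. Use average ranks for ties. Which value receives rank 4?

4.1

Sorted (descending): 4.6, 4.5, 4.2, 4.1, 4, 2.8, 2.8, 2.4, 1.5
The 2 values of 2.8 occupy positions 6–7 → average rank (6+7)/2 = 6.5.
Rank 4 → value 4.1.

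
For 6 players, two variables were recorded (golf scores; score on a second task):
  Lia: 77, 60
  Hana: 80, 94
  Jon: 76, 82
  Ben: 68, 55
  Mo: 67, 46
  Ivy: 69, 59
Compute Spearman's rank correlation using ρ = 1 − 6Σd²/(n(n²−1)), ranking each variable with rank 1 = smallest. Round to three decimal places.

0.943

Ranks of variable 1: 5, 6, 4, 2, 1, 3
Ranks of variable 2: 4, 6, 5, 2, 1, 3
d = r₁ − r₂: 1, 0, -1, 0, 0, 0
d²: 1, 0, 1, 0, 0, 0; Σd² = 2
ρ = 1 − 6·2/(6·35) = 1 − 12/210 = 0.943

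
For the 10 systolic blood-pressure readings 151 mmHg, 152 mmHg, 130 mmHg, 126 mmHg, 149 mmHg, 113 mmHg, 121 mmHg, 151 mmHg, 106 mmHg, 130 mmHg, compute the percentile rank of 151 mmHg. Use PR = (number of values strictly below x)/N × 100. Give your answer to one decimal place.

70.0

N = 10.
Strictly below 151: 7. Equal to 151: 2.
PR = 7/10 × 100 = 70.0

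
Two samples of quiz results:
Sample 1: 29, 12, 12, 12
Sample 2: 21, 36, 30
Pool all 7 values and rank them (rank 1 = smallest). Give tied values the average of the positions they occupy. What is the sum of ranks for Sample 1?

11

Sorted (ascending): 12, 12, 12, 21, 29, 30, 36
The 3 values of 12 occupy positions 1–3 → average rank 2.
Sample 1 values → pooled ranks: 29→5, 12→2, 12→2, 12→2
Rank sum = 5 + 2 + 2 + 2 = 11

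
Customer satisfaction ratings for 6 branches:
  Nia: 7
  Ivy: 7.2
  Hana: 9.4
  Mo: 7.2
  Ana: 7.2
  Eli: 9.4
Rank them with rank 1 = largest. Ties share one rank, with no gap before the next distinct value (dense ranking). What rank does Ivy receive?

2

Sorted (descending): 9.4, 9.4, 7.2, 7.2, 7.2, 7
The 2 values of 9.4 share dense rank 1.
The 3 values of 7.2 share dense rank 2.
Remaining distinct values take the next consecutive integers.
Ivy has value 7.2 → rank 2.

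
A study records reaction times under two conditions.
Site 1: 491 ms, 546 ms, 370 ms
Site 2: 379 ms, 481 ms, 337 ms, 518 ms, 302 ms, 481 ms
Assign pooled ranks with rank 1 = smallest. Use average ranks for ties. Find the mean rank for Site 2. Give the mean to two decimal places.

Sorted (ascending): 302, 337, 370, 379, 481, 481, 491, 518, 546
The 2 values of 481 occupy positions 5–6 → average rank (5+6)/2 = 5.5.
Site 2 values → pooled ranks: 379→4, 481→5.5, 337→2, 518→8, 302→1, 481→5.5
Mean rank = (4 + 5.5 + 2 + 8 + 1 + 5.5) / 6 = 4.33

4.33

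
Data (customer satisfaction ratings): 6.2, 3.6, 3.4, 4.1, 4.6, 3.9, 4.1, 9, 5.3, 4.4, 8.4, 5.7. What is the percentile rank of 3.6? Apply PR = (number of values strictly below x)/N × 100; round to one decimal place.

N = 12.
Strictly below 3.6: 1. Equal to 3.6: 1.
PR = 1/12 × 100 = 8.3

8.3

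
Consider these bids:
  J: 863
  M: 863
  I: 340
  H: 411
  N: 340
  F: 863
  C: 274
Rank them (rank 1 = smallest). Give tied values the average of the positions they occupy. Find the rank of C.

1

Sorted (ascending): 274, 340, 340, 411, 863, 863, 863
The 2 values of 340 occupy positions 2–3 → average rank (2+3)/2 = 2.5.
The 3 values of 863 occupy positions 5–7 → average rank 6.
C has value 274 → rank 1.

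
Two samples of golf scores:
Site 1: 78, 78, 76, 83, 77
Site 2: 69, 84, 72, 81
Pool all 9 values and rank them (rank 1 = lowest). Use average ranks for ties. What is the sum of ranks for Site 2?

19

Sorted (ascending): 69, 72, 76, 77, 78, 78, 81, 83, 84
The 2 values of 78 occupy positions 5–6 → average rank (5+6)/2 = 5.5.
Site 2 values → pooled ranks: 69→1, 84→9, 72→2, 81→7
Rank sum = 1 + 9 + 2 + 7 = 19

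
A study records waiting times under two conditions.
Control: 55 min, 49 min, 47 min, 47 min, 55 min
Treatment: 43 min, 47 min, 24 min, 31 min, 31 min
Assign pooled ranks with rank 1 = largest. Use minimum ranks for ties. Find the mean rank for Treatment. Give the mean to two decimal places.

7.40

Sorted (descending): 55, 55, 49, 47, 47, 47, 43, 31, 31, 24
The 2 values of 55 occupy positions 1–2 → each gets rank 1.
The 3 values of 47 occupy positions 4–6 → each gets rank 4.
The 2 values of 31 occupy positions 8–9 → each gets rank 8.
Treatment values → pooled ranks: 43→7, 47→4, 24→10, 31→8, 31→8
Mean rank = (7 + 4 + 10 + 8 + 8) / 5 = 7.40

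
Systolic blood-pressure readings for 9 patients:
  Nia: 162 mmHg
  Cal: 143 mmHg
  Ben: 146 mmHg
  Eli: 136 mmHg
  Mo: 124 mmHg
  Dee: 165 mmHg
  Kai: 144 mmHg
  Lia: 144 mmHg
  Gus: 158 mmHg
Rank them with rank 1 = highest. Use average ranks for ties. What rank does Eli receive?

Sorted (descending): 165, 162, 158, 146, 144, 144, 143, 136, 124
The 2 values of 144 occupy positions 5–6 → average rank (5+6)/2 = 5.5.
Eli has value 136 mmHg → rank 8.

8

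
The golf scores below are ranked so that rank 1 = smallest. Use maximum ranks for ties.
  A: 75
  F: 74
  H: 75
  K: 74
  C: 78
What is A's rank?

Sorted (ascending): 74, 74, 75, 75, 78
The 2 values of 74 occupy positions 1–2 → each gets rank 2.
The 2 values of 75 occupy positions 3–4 → each gets rank 4.
A has value 75 → rank 4.

4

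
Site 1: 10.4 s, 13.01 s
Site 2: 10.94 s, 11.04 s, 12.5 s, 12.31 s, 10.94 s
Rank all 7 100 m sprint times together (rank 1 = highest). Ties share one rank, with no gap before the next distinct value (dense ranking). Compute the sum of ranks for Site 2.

Sorted (descending): 13.01, 12.5, 12.31, 11.04, 10.94, 10.94, 10.4
The 2 values of 10.94 share dense rank 5.
Remaining distinct values take the next consecutive integers.
Site 2 values → pooled ranks: 10.94→5, 11.04→4, 12.5→2, 12.31→3, 10.94→5
Rank sum = 5 + 4 + 2 + 3 + 5 = 19

19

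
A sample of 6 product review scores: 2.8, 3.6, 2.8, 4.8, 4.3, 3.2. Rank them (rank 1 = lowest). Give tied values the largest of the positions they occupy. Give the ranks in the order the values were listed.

2, 4, 2, 6, 5, 3

Sorted (ascending): 2.8, 2.8, 3.2, 3.6, 4.3, 4.8
The 2 values of 2.8 occupy positions 1–2 → each gets rank 2.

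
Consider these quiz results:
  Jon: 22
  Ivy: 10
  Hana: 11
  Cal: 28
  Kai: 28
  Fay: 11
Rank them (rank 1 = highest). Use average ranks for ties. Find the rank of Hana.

4.5

Sorted (descending): 28, 28, 22, 11, 11, 10
The 2 values of 28 occupy positions 1–2 → average rank (1+2)/2 = 1.5.
The 2 values of 11 occupy positions 4–5 → average rank (4+5)/2 = 4.5.
Hana has value 11 → rank 4.5.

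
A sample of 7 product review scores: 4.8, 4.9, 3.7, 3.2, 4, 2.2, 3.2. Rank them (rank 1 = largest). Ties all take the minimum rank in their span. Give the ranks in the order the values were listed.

2, 1, 4, 5, 3, 7, 5

Sorted (descending): 4.9, 4.8, 4, 3.7, 3.2, 3.2, 2.2
The 2 values of 3.2 occupy positions 5–6 → each gets rank 5.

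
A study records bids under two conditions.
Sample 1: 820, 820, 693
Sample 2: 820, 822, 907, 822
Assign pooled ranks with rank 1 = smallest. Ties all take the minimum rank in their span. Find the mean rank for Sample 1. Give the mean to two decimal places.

Sorted (ascending): 693, 820, 820, 820, 822, 822, 907
The 3 values of 820 occupy positions 2–4 → each gets rank 2.
The 2 values of 822 occupy positions 5–6 → each gets rank 5.
Sample 1 values → pooled ranks: 820→2, 820→2, 693→1
Mean rank = (2 + 2 + 1) / 3 = 1.67

1.67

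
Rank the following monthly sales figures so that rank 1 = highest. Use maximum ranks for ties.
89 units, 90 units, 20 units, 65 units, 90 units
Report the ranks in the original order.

3, 2, 5, 4, 2

Sorted (descending): 90, 90, 89, 65, 20
The 2 values of 90 occupy positions 1–2 → each gets rank 2.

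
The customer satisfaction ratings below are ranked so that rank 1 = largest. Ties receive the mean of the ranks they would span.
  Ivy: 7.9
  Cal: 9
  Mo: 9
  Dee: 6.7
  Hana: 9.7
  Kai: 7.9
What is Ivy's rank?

Sorted (descending): 9.7, 9, 9, 7.9, 7.9, 6.7
The 2 values of 9 occupy positions 2–3 → average rank (2+3)/2 = 2.5.
The 2 values of 7.9 occupy positions 4–5 → average rank (4+5)/2 = 4.5.
Ivy has value 7.9 → rank 4.5.

4.5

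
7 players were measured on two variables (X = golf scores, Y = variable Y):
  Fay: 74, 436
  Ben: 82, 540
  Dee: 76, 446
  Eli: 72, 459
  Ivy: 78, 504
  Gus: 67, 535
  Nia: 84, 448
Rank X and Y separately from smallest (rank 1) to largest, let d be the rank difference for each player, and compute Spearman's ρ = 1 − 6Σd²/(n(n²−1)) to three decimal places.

0.036

Ranks of variable 1: 3, 6, 4, 2, 5, 1, 7
Ranks of variable 2: 1, 7, 2, 4, 5, 6, 3
d = r₁ − r₂: 2, -1, 2, -2, 0, -5, 4
d²: 4, 1, 4, 4, 0, 25, 16; Σd² = 54
ρ = 1 − 6·54/(7·48) = 1 − 324/336 = 0.036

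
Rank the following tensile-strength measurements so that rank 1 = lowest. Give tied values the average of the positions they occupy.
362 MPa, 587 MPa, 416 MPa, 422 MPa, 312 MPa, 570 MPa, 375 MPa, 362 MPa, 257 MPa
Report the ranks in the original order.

Sorted (ascending): 257, 312, 362, 362, 375, 416, 422, 570, 587
The 2 values of 362 occupy positions 3–4 → average rank (3+4)/2 = 3.5.

3.5, 9, 6, 7, 2, 8, 5, 3.5, 1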